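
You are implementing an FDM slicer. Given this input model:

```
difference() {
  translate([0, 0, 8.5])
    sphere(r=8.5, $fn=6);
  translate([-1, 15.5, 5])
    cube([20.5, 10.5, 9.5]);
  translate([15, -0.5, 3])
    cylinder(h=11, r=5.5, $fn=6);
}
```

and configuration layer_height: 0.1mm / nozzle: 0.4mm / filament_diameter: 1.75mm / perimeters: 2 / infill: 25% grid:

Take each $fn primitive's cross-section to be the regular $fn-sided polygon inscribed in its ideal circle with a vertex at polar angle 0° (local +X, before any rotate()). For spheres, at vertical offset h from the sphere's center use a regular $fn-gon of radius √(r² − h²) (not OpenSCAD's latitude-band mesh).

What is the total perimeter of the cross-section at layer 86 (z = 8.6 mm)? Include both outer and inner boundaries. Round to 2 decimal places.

At z = 8.6 mm: the r=8.5 sphere slices to a regular 6-gon of circumradius 8.499 (√(r²−h²) with h=0.1 from center) (perimeter = 2·6·8.499·sin(180°/6) = 51.00 mm); the cube at (-1, 15.5) (footprint 20.5×10.5) is included at this height (perimeter 62.00 mm); the r=5.5 cylinder at (15, -0.5) contributes a regular 6-gon of circumradius 5.5 (perimeter = 2·6·5.500·sin(180°/6) = 33.00 mm); After the difference (first − rest): starting from the r=8.5 sphere, the 20.5×10.5 cube at (-1, 15.5) misses the remaining region (no effect); the r=5.5 cylinder at (15, -0.5) misses the remaining region (no effect) — boundary = 51.00 mm. Overall, the cross-section is a single solid region. Total boundary length (outer) = 51.00 mm.

51.00 mm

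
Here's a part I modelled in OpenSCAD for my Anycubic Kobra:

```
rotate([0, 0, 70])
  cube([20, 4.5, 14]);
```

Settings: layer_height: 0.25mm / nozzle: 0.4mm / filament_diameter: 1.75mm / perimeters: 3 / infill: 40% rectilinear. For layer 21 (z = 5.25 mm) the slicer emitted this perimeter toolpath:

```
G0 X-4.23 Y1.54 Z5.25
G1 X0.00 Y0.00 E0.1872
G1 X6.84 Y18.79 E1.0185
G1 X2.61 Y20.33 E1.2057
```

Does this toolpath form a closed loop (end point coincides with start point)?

Start point (G0): (-4.23, 1.54). End point (last G1): the path does not return to the start — open.

no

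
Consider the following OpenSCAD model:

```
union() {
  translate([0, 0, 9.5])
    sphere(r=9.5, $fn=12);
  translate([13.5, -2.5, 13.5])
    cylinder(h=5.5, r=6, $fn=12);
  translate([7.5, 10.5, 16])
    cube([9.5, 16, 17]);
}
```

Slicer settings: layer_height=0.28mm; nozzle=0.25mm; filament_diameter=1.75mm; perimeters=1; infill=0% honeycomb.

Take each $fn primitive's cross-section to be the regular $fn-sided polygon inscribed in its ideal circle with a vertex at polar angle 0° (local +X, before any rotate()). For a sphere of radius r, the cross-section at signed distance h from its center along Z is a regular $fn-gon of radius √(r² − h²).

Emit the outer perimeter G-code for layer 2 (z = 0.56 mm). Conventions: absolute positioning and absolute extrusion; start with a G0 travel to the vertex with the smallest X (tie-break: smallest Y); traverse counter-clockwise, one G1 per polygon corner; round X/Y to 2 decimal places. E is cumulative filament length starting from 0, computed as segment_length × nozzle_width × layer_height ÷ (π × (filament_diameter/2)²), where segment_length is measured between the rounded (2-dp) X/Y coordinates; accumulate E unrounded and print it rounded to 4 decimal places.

G0 X-3.21 Y0.00 Z0.56
G1 X-2.78 Y-1.61 E0.0485
G1 X-1.61 Y-2.78 E0.0967
G1 X0.00 Y-3.21 E0.1451
G1 X1.61 Y-2.78 E0.1936
G1 X2.78 Y-1.61 E0.2418
G1 X3.21 Y0.00 E0.2903
G1 X2.78 Y1.61 E0.3388
G1 X1.61 Y2.78 E0.3870
G1 X0.00 Y3.21 E0.4354
G1 X-1.61 Y2.78 E0.4839
G1 X-2.78 Y1.61 E0.5321
G1 X-3.21 Y0.00 E0.5806

At z = 0.56 mm: the r=9.5 sphere slices to a regular 12-gon of circumradius 3.213 (√(r²−h²) with h=8.94 from center); the cylinder at (13.5, -2.5) does not reach this height (z outside [13.5, 19]); the cube at (7.5, 10.5) is not intersected at this z (z outside [16, 33]); Merging all regions: only the r=9.5 sphere is present, so the union is just that shape — 1 connected region. The outline is a single polygon with 12 vertices. Extrusion per mm of travel: 0.25 × 0.28 / (π × 0.875²) = 0.029103. Accumulating E over each segment gives final E = 0.5806.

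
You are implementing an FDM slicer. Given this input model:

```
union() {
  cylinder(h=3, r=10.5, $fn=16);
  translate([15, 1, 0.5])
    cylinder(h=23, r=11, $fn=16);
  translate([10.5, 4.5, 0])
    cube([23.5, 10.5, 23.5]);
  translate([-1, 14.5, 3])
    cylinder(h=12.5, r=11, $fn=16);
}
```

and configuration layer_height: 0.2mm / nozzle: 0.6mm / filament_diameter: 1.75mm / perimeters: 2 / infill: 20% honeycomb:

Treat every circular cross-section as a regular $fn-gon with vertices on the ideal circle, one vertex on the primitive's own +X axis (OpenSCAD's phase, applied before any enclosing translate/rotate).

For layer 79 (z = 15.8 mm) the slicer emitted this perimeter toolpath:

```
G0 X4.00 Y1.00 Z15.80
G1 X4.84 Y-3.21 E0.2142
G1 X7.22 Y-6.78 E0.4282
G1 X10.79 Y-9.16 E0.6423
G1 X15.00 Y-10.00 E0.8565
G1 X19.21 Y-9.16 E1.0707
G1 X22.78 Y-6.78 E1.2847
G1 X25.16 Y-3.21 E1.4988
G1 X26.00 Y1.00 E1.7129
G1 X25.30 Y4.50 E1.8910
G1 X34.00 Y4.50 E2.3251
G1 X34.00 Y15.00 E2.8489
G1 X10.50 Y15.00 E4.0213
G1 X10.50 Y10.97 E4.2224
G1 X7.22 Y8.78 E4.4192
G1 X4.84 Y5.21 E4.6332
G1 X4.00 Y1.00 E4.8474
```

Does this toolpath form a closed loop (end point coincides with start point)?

Start point (G0): (4.00, 1.00). End point (last G1): the path returns to the start — closed.

yes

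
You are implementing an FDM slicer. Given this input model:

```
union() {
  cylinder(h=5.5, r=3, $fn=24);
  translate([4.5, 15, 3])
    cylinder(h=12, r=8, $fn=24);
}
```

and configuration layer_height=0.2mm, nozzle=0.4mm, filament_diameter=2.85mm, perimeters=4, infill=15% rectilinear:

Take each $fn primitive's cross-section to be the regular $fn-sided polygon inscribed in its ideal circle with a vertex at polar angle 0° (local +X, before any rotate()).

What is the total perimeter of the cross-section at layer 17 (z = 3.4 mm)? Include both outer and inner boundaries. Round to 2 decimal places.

68.92 mm

At z = 3.4 mm: the cylinder: section is a regular 24-gon, circumradius r=3 (perimeter = 2·24·3.000·sin(180°/24) = 18.80 mm); the r=8 cylinder at (4.5, 15) gives a regular 24-gon of circumradius 8 (constant along its height) (perimeter = 2·24·8.000·sin(180°/24) = 50.12 mm); Merging all regions: the 2 present regions are separate (no shared area or edge), so areas and boundary lengths simply add and each stays a separate island — boundary = 68.92 mm. Overall, the cross-section has 2 separate islands. Total boundary length (outer) = 68.92 mm.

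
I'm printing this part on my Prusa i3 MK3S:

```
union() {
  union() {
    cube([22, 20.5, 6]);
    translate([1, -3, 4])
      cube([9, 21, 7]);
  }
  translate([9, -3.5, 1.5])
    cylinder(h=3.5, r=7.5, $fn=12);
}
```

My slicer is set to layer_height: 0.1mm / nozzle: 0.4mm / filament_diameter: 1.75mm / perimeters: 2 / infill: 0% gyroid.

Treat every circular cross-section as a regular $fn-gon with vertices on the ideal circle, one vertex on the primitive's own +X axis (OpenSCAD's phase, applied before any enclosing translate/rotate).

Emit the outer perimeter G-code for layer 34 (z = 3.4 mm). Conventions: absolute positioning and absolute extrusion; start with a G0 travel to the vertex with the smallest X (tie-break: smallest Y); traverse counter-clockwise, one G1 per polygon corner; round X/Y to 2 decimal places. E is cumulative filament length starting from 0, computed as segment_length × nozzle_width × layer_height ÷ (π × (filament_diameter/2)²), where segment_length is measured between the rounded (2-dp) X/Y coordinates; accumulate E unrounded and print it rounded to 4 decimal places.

At z = 3.4 mm: the cube (footprint 22×20.5) is included at this height; the cube at (1, -3) does not reach this height (z outside [4, 11]); Taking the union: only the 22×20.5 cube is present, so the union is just that shape — 1 connected region; the cylinder at (9, -3.5): section is a regular 12-gon, circumradius r=7.5; Taking the union: the regions partially overlap (shared area 35.16 mm²), so overlapping operands fuse into one piece — 1 connected region. The outline is a single polygon with 13 vertices. Extrusion per mm of travel: 0.4 × 0.1 / (π × 0.875²) = 0.016630. Accumulating E over each segment gives final E = 1.7034.

G0 X0.00 Y0.00 Z3.40
G1 X2.44 Y0.00 E0.0406
G1 X1.50 Y-3.50 E0.1008
G1 X2.50 Y-7.25 E0.1654
G1 X5.25 Y-10.00 E0.2301
G1 X9.00 Y-11.00 E0.2946
G1 X12.75 Y-10.00 E0.3591
G1 X15.50 Y-7.25 E0.4238
G1 X16.50 Y-3.50 E0.4884
G1 X15.56 Y0.00 E0.5486
G1 X22.00 Y0.00 E0.6557
G1 X22.00 Y20.50 E0.9966
G1 X0.00 Y20.50 E1.3625
G1 X0.00 Y0.00 E1.7034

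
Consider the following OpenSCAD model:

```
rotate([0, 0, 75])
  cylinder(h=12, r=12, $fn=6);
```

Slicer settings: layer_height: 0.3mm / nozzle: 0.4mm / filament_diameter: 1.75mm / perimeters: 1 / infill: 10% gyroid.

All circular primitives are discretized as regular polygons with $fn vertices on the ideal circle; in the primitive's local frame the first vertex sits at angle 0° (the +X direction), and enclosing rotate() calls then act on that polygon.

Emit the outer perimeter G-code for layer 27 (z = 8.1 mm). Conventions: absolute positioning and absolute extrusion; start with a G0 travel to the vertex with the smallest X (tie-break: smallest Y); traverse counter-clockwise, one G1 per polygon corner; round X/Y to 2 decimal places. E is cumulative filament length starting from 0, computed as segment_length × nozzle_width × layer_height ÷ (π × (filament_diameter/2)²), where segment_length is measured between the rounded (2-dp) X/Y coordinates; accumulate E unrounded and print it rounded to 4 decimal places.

G0 X-11.59 Y-3.11 Z8.10
G1 X-3.11 Y-11.59 E0.5983
G1 X8.49 Y-8.49 E1.1973
G1 X11.59 Y3.11 E1.7964
G1 X3.11 Y11.59 E2.3947
G1 X-8.49 Y8.49 E2.9937
G1 X-11.59 Y-3.11 E3.5928

At z = 8.1 mm: the r=12 cylinder gives a regular 6-gon of circumradius 12 (constant along its height); (whole slice rotated 75° about Z — lengths, areas and connectivity unchanged). The outline is a single polygon with 6 vertices. Extrusion per mm of travel: 0.4 × 0.3 / (π × 0.875²) = 0.049890. Accumulating E over each segment gives final E = 3.5928.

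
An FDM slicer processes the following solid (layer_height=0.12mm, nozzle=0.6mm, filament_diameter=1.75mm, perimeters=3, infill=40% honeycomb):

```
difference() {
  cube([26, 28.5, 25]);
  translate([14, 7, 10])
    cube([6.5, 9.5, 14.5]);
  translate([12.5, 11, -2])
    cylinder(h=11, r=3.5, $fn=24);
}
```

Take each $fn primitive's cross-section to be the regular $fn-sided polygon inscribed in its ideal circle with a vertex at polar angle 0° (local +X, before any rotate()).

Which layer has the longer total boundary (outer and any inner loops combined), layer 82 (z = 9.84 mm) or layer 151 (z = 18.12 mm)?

layer 151 (z = 18.12 mm)

Layer 82 (z = 9.84): the cube is present — its section is the full 26×28.5 rectangle (perimeter 109.00 mm); the cube at (14, 7) is absent (z outside [10, 24.5]); the cylinder at (12.5, 11) is absent (z outside [-2, 9]); Subtracting the remaining from the first: none of the subtracted shapes is present at this height, so the 26×28.5 cube is unchanged — boundary = 109.00 mm. So its perimeter = 109.00 mm. Layer 151 (z = 18.12): the cube is present — its section is the full 26×28.5 rectangle (perimeter 109.00 mm); the cube at (14, 7) (footprint 6.5×9.5) is included at this height (perimeter 32.00 mm); the cylinder at (12.5, 11) does not reach this height (z outside [-2, 9]); Taking the first minus the rest: starting from the 26×28.5 cube, the 6.5×9.5 cube at (14, 7) lies wholly inside it (removes its full 61.75 mm² and its 32.00 mm outline becomes a hole wall) — boundary (outer + 1 inner loop) = 141.00 mm. So its perimeter = 141.00 mm. Layer 151 is larger (141.00 vs 109.00 mm).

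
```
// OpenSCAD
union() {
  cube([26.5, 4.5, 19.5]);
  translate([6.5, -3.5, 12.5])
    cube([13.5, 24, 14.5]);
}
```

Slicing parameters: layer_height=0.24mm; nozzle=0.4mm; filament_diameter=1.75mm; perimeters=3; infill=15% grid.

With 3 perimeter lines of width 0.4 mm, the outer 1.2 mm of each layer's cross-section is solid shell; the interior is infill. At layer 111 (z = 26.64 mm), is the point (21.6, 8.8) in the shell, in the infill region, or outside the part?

outside

At z = 26.64 mm: the cube does not reach this height (z outside [0, 19.5]); the cube at (6.5, -3.5) (footprint 13.5×24) is included at this height; Taking the union: only the 13.5×24 cube at (6.5, -3.5) is present, so the union is just that shape — 1 connected region. Overall, the cross-section is a single solid region. The nearest boundary edge runs (20.00, -3.50)→(20.00, 20.50); distance from the point to it = 1.60 mm. The point is not inside any of the regions above, so it lies outside the cross-section (1.60 mm from the nearest boundary).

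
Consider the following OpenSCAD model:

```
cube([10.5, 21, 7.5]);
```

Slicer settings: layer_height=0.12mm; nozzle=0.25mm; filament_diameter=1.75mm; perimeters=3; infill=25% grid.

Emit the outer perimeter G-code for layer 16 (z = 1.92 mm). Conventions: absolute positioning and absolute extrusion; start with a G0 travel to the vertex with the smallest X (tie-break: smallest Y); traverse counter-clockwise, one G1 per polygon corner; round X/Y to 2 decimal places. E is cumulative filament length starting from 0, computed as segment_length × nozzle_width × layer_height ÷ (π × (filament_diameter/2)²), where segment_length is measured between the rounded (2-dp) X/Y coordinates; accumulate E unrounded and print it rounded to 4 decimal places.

At z = 1.92 mm: the 10.5×21 cube contributes its full rectangle. The outline is a single polygon with 4 vertices. Extrusion per mm of travel: 0.25 × 0.12 / (π × 0.875²) = 0.012473. Accumulating E over each segment gives final E = 0.7858.

G0 X0.00 Y0.00 Z1.92
G1 X10.50 Y0.00 E0.1310
G1 X10.50 Y21.00 E0.3929
G1 X0.00 Y21.00 E0.5238
G1 X0.00 Y0.00 E0.7858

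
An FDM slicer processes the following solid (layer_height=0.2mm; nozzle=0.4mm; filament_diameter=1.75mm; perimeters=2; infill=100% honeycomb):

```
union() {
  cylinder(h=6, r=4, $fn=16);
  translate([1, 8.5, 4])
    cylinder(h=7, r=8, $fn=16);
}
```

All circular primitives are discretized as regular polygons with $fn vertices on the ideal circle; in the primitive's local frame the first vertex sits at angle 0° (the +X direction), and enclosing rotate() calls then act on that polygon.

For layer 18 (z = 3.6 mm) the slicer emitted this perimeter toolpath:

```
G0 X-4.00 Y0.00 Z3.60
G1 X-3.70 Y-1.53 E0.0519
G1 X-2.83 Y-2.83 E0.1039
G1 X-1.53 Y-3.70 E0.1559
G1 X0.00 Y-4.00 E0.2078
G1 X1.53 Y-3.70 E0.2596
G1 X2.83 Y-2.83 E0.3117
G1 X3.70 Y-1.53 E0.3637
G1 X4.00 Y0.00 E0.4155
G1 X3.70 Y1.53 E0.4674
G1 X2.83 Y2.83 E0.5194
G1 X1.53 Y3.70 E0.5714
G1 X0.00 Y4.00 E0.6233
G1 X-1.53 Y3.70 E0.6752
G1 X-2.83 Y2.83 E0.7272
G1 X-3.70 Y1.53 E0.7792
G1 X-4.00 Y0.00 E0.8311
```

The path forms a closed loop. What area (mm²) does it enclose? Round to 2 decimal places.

49.04 mm²

Apply the shoelace formula to the sequence of (X, Y) vertices; enclosed area = 49.04 mm².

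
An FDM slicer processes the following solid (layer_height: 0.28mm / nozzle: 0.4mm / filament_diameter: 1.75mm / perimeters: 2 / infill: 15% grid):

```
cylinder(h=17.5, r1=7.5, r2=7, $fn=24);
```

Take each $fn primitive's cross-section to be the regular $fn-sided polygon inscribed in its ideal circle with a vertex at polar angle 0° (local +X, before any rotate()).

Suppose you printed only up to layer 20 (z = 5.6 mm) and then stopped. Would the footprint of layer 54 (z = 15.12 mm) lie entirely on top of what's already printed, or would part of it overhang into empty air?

entirely on top

Compare the two slices. At z = 5.6: the cone: at t=0.320 of its height the radius interpolates to r₁+(r₂−r₁)t = 7.340, giving a regular 24-gon of that circumradius (area = (24/2)·7.340²·sin(360°/24) = 167.33 mm²). At z = 15.12: the cone: at t=0.864 of its height the radius interpolates to r₁+(r₂−r₁)t = 7.068, giving a regular 24-gon of that circumradius (area = (24/2)·7.068²·sin(360°/24) = 155.16 mm²). Checking containment: the cross-section at z = 15.12 is a subset of the cross-section at z = 5.6.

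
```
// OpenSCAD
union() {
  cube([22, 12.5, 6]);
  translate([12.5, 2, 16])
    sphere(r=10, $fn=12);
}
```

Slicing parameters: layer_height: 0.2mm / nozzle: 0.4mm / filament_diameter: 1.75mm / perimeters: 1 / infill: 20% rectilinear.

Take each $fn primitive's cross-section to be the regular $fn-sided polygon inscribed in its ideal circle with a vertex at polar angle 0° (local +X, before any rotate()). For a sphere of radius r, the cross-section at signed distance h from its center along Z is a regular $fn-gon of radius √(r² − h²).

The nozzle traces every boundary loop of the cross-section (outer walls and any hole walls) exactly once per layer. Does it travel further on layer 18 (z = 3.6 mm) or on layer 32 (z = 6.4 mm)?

layer 18 (z = 3.6 mm)

Layer 18 (z = 3.6): the cube is present — its section is the full 22×12.5 rectangle (perimeter 69.00 mm); the sphere at (12.5, 2) is not intersected at this z (|z−center|=12.400 > r=10); Merging all regions: only the 22×12.5 cube is present, so the union is just that shape — boundary = 69.00 mm. So its perimeter = 69.00 mm. Layer 32 (z = 6.4): the cube is absent (z outside [0, 6]); the sphere at (12.5, 2): section is a regular 12-gon, circumradius = √(r²−h²) = √(10²−9.6²) = 2.800 (perimeter = 2·12·2.800·sin(180°/12) = 17.39 mm); Merging all regions: only the r=10 sphere at (12.5, 2) is present, so the union is just that shape — boundary = 17.39 mm. So its perimeter = 17.39 mm. Layer 18 is larger (69.00 vs 17.39 mm).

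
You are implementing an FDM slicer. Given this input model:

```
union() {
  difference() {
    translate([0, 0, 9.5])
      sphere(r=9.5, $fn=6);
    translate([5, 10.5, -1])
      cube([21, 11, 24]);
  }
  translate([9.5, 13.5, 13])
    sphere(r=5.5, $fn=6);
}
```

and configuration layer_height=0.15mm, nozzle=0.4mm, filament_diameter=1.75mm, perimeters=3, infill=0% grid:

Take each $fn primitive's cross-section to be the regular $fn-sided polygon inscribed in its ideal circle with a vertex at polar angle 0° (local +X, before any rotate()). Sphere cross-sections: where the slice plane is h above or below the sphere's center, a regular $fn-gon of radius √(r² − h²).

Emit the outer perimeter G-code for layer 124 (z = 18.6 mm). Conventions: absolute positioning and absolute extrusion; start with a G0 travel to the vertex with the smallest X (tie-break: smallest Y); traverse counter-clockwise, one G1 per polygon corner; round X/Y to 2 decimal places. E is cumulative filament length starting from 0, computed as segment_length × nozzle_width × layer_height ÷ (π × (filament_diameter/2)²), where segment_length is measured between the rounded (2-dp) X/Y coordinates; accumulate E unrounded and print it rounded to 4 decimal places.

G0 X-2.73 Y0.00 Z18.60
G1 X-1.36 Y-2.36 E0.0681
G1 X1.36 Y-2.36 E0.1359
G1 X2.73 Y0.00 E0.2040
G1 X1.36 Y2.36 E0.2721
G1 X-1.36 Y2.36 E0.3399
G1 X-2.73 Y0.00 E0.4080

At z = 18.6 mm: the sphere: section is a regular 6-gon, circumradius = √(r²−h²) = √(9.5²−9.1²) = 2.728; the cube at (5, 10.5) is present — its section is the full 21×11 rectangle; After the difference (first − rest): starting from the r=9.5 sphere, the 21×11 cube at (5, 10.5) misses the remaining region (no effect) — 1 connected region; the sphere at (9.5, 13.5) does not reach this height (|z−center|=5.600 > r=5.5); Taking the union: only the result so far is present, so the union is just that shape — 1 connected region. The outline is a single polygon with 6 vertices. Extrusion per mm of travel: 0.4 × 0.15 / (π × 0.875²) = 0.024945. Accumulating E over each segment gives final E = 0.4080.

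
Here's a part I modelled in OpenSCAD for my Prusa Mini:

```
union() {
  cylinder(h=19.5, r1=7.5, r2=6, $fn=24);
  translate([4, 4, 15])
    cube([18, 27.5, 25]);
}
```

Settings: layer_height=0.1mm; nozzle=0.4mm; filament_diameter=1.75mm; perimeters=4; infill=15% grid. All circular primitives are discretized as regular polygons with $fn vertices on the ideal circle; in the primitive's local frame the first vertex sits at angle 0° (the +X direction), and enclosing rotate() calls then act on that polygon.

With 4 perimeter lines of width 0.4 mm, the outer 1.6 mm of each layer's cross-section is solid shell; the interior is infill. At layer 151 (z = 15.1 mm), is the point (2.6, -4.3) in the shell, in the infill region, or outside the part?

shell

At z = 15.1 mm: the cone contributes a regular 24-gon of circumradius 6.338 (interpolated between r1=7.5 and r2=6 at t=0.774); the cube at (4, 4) is present — its section is the full 18×27.5 rectangle; Merging all regions: the regions partially overlap (shared area 0.41 mm²), so overlapping operands fuse into one piece — 1 connected region. Overall, the cross-section is a single solid region. The nearest boundary edge runs (4.48, -4.48)→(3.17, -5.49); distance from the point to it = 1.29 mm. The point is inside the cross-section, 1.29 mm from the nearest boundary — within the 1.6 mm shell band (4 × 0.4).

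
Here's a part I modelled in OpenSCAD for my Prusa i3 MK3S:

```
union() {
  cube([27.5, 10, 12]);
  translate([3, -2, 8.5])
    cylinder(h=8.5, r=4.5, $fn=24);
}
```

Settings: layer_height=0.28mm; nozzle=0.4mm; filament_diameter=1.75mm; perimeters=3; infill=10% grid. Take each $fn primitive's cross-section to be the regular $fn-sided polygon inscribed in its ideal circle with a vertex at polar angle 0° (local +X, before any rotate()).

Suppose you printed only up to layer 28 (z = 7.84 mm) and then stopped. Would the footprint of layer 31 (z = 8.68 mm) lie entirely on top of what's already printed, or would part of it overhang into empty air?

part overhangs

Compare the two slices. At z = 7.84: the 27.5×10 cube contributes its full rectangle (area 275.00 mm²); the cylinder at (3, -2) is absent (z outside [8.5, 17]); Combining (union): only the 27.5×10 cube is present, so the union is just that shape — area = 275.00 mm². At z = 8.68: the cube (footprint 27.5×10) is included at this height (area 275.00 mm²); the cylinder at (3, -2): section is a regular 24-gon, circumradius r=4.5 (area = (24/2)·4.500²·sin(360°/24) = 62.89 mm²); Taking the union: the regions partially overlap — summed areas 337.89 mm² minus the doubly-counted overlap 13.42 mm² gives 324.48 mm² — area = 324.48 mm². Checking containment: at z = 8.68 the cross-section extends beyond the z = 7.84 cross-section by about 49.48 mm².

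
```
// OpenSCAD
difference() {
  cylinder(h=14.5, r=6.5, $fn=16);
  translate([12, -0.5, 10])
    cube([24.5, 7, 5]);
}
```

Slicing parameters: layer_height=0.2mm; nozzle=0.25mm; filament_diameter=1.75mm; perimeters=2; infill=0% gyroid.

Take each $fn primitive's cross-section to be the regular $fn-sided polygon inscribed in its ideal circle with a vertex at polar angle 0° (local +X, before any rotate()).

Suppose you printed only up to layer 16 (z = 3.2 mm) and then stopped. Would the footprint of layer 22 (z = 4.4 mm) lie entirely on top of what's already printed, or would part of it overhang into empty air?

Compare the two slices. At z = 3.2: the cylinder: section is a regular 16-gon, circumradius r=6.5 (area = (16/2)·6.500²·sin(360°/16) = 129.35 mm²); the cube at (12, -0.5) is not intersected at this z (z outside [10, 15]); Taking the first minus the rest: none of the subtracted shapes is present at this height, so the r=6.5 cylinder is unchanged — area = 129.35 mm². At z = 4.4: the cylinder: section is a regular 16-gon, circumradius r=6.5 (area = (16/2)·6.500²·sin(360°/16) = 129.35 mm²); the cube at (12, -0.5) is not intersected at this z (z outside [10, 15]); Subtracting the remaining from the first: none of the subtracted shapes is present at this height, so the r=6.5 cylinder is unchanged — area = 129.35 mm². Checking containment: the cross-section at z = 4.4 is a subset of the cross-section at z = 3.2.

entirely on top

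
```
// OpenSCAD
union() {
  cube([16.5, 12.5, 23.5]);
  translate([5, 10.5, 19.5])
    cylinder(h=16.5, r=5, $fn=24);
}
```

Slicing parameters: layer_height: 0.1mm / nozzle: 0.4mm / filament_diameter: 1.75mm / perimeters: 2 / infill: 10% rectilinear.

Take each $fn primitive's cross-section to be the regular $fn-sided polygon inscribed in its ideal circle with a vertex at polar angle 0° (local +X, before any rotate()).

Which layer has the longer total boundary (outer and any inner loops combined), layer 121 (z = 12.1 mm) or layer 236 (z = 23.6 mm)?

layer 121 (z = 12.1 mm)

Layer 121 (z = 12.1): the 16.5×12.5 cube contributes its full rectangle (perimeter 58.00 mm); the cylinder at (5, 10.5) does not reach this height (z outside [19.5, 36]); Taking the union: only the 16.5×12.5 cube is present, so the union is just that shape — boundary = 58.00 mm. So its perimeter = 58.00 mm. Layer 236 (z = 23.6): the cube is not intersected at this z (z outside [0, 23.5]); the cylinder at (5, 10.5): section is a regular 24-gon, circumradius r=5 (perimeter = 2·24·5.000·sin(180°/24) = 31.33 mm); Merging all regions: only the r=5 cylinder at (5, 10.5) is present, so the union is just that shape — boundary = 31.33 mm. So its perimeter = 31.33 mm. Layer 121 is larger (58.00 vs 31.33 mm).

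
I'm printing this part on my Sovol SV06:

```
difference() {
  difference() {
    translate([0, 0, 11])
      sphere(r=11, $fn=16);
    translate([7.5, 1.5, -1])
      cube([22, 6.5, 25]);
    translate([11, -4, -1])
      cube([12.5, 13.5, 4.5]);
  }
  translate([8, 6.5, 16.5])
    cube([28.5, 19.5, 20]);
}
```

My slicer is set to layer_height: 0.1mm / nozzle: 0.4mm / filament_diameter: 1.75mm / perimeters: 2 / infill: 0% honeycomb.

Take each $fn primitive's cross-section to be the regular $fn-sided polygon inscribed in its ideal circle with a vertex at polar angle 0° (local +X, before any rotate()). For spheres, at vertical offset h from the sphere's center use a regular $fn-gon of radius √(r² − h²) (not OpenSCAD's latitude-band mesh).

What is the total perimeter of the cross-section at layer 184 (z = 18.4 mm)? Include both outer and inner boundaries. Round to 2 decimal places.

51.11 mm

At z = 18.4 mm: the sphere: section is a regular 16-gon, circumradius = √(r²−h²) = √(11²−7.4²) = 8.139 (perimeter = 2·16·8.139·sin(180°/16) = 50.81 mm); the cube at (7.5, 1.5) is present — its section is the full 22×6.5 rectangle (perimeter 57.00 mm); the cube at (11, -4) does not reach this height (z outside [-1, 3.5]); Subtracting the remaining from the first: starting from the r=11 sphere, the 22×6.5 cube at (7.5, 1.5) partially overlaps it — only the 0.29 mm² overlap (of its 143.00 mm²) is removed, clipping the outline — boundary = 51.11 mm; the cube at (8, 6.5) is present — its section is the full 28.5×19.5 rectangle (perimeter 96.00 mm); Subtracting the remaining from the first: starting from that combined region, the 28.5×19.5 cube at (8, 6.5) misses the remaining region (no effect) — boundary = 51.11 mm. Overall, the cross-section is a single solid region. Total boundary length (outer) = 51.11 mm.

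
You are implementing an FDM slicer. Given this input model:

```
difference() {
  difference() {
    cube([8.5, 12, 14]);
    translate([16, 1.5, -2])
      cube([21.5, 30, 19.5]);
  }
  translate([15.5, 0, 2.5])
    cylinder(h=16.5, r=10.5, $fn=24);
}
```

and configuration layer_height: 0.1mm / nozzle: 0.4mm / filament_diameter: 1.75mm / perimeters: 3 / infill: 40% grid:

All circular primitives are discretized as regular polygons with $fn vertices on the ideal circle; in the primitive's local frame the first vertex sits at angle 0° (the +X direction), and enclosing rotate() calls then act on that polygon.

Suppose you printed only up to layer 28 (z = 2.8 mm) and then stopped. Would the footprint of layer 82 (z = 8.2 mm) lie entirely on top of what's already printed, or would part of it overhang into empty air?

entirely on top

Compare the two slices. At z = 2.8: the 8.5×12 cube contributes its full rectangle (area 102.00 mm²); the 21.5×30 cube at (16, 1.5) contributes its full rectangle (area 645.00 mm²); Subtracting the remaining from the first: starting from the 8.5×12 cube (102.00 mm²), the 21.5×30 cube at (16, 1.5) misses the remaining region (no effect) — area = 102.00 mm²; the cylinder at (15.5, 0): section is a regular 24-gon, circumradius r=10.5 (area = (24/2)·10.500²·sin(360°/24) = 342.42 mm²); After the difference (first − rest): starting from that combined region (102.00 mm²), the r=10.5 cylinder at (15.5, 0) partially overlaps it — only the 18.46 mm² overlap (of its 342.42 mm²) is removed, clipping the outline — area = 83.54 mm². At z = 8.2: the 8.5×12 cube contributes its full rectangle (area 102.00 mm²); the cube at (16, 1.5) (footprint 21.5×30) is included at this height (area 645.00 mm²); Taking the first minus the rest: starting from the 8.5×12 cube (102.00 mm²), the 21.5×30 cube at (16, 1.5) misses the remaining region (no effect) — area = 102.00 mm²; the r=10.5 cylinder at (15.5, 0) contributes a regular 24-gon of circumradius 10.5 (area = (24/2)·10.500²·sin(360°/24) = 342.42 mm²); After the difference (first − rest): starting from the result so far (102.00 mm²), the r=10.5 cylinder at (15.5, 0) partially overlaps it — only the 18.46 mm² overlap (of its 342.42 mm²) is removed, clipping the outline — area = 83.54 mm². Checking containment: the cross-section at z = 8.2 is a subset of the cross-section at z = 2.8.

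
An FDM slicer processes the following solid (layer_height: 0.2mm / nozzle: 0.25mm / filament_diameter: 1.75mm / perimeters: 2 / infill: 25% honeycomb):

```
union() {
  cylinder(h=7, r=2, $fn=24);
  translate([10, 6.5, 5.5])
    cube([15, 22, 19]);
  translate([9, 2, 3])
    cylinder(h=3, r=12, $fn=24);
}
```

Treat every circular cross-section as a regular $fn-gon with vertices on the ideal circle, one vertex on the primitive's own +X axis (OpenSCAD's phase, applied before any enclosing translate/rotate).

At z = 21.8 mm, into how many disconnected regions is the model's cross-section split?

At z = 21.8 mm: the cylinder is absent (z outside [0, 7]); the 15×22 cube at (10, 6.5) contributes its full rectangle; the cylinder at (9, 2) is not intersected at this z (z outside [3, 6]); Combining (union): only the 15×22 cube at (10, 6.5) is present, so the union is just that shape — 1 connected region. The result has 1 disconnected region.

1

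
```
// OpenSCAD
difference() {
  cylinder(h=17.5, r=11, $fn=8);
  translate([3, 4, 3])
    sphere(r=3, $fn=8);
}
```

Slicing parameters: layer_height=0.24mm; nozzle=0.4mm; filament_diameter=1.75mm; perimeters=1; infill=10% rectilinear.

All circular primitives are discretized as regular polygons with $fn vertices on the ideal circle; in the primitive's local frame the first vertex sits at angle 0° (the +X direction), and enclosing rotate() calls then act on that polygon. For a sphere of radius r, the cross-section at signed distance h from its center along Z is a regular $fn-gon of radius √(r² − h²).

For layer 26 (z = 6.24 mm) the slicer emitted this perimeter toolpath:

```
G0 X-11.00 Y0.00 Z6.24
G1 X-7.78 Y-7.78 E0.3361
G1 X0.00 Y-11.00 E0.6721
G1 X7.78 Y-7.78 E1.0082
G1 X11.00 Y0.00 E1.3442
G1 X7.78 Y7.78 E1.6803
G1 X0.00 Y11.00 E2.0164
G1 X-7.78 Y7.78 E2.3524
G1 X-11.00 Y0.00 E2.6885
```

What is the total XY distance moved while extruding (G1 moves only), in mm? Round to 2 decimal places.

Sum the Euclidean lengths of each G1 segment: total = 67.36 mm.

67.36 mm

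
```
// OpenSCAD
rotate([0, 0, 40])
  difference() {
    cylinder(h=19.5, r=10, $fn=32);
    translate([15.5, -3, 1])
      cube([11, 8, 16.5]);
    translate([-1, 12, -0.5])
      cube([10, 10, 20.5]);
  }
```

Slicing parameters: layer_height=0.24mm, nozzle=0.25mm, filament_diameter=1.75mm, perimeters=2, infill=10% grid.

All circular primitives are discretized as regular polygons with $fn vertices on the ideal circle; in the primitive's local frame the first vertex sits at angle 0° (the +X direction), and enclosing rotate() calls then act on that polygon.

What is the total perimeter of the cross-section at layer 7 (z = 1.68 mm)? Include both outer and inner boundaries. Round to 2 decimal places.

62.73 mm

At z = 1.68 mm: the cylinder: section is a regular 32-gon, circumradius r=10 (perimeter = 2·32·10.000·sin(180°/32) = 62.73 mm); the cube at (15.5, -3) is present — its section is the full 11×8 rectangle (perimeter 38.00 mm); the cube at (-1, 12) (footprint 10×10) is included at this height (perimeter 40.00 mm); After the difference (first − rest): starting from the r=10 cylinder, the 11×8 cube at (15.5, -3) misses the remaining region (no effect); the 10×10 cube at (-1, 12) misses the remaining region (no effect) — boundary = 62.73 mm; (whole slice rotated 40° about Z — lengths, areas and connectivity unchanged). Overall, the cross-section is a single solid region. Total boundary length (outer) = 62.73 mm.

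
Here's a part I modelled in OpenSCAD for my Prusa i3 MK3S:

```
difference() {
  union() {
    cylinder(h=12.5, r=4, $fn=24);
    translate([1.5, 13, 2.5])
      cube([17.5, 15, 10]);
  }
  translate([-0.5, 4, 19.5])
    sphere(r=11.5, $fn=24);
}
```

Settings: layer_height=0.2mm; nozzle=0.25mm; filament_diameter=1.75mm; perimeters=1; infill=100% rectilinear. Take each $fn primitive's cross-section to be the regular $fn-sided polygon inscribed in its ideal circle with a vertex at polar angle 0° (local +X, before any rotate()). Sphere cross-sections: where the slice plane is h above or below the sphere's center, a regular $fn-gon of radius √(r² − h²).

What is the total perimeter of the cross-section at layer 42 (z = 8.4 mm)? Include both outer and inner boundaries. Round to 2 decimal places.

At z = 8.4 mm: the r=4 cylinder gives a regular 24-gon of circumradius 4 (constant along its height) (perimeter = 2·24·4.000·sin(180°/24) = 25.06 mm); the cube at (1.5, 13) is present — its section is the full 17.5×15 rectangle (perimeter 65.00 mm); Taking the union: the 2 present regions are separate (no shared area or edge), so areas and boundary lengths simply add and each stays a separate island — boundary = 90.06 mm; the r=11.5 sphere at (-0.5, 4) slices to a regular 24-gon of circumradius 3.007 (√(r²−h²) with h=11.1 from center) (perimeter = 2·24·3.007·sin(180°/24) = 18.84 mm); Taking the first minus the rest: starting from that combined region, the r=11.5 sphere at (-0.5, 4) partially overlaps it — only the 11.47 mm² overlap (of its 28.08 mm²) is removed, clipping the outline — boundary = 90.91 mm. Overall, the cross-section has 2 separate islands. Total boundary length (outer) = 90.91 mm.

90.91 mm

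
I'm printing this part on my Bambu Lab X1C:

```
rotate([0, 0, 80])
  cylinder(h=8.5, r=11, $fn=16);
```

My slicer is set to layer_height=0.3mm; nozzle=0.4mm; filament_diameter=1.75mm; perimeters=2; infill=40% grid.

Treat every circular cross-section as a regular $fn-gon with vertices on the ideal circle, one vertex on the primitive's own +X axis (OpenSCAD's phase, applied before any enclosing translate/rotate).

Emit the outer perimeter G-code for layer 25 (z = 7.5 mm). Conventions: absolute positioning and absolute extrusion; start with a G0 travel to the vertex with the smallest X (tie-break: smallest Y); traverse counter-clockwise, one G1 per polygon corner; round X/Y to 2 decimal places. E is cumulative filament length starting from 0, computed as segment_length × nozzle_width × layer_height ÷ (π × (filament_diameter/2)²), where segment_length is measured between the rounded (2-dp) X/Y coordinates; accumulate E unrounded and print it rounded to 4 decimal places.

G0 X-10.83 Y1.91 Z7.50
G1 X-10.74 Y-2.38 E0.2141
G1 X-9.01 Y-6.31 E0.4283
G1 X-5.91 Y-9.28 E0.6425
G1 X-1.91 Y-10.83 E0.8565
G1 X2.38 Y-10.74 E1.0706
G1 X6.31 Y-9.01 E1.2848
G1 X9.28 Y-5.91 E1.4990
G1 X10.83 Y-1.91 E1.7130
G1 X10.74 Y2.38 E1.9271
G1 X9.01 Y6.31 E2.1413
G1 X5.91 Y9.28 E2.3555
G1 X1.91 Y10.83 E2.5695
G1 X-2.38 Y10.74 E2.7836
G1 X-6.31 Y9.01 E2.9978
G1 X-9.28 Y5.91 E3.2120
G1 X-10.83 Y1.91 E3.4260

At z = 7.5 mm: the r=11 cylinder contributes a regular 16-gon of circumradius 11; (whole slice rotated 80° about Z — lengths, areas and connectivity unchanged). The outline is a single polygon with 16 vertices. Extrusion per mm of travel: 0.4 × 0.3 / (π × 0.875²) = 0.049890. Accumulating E over each segment gives final E = 3.4260.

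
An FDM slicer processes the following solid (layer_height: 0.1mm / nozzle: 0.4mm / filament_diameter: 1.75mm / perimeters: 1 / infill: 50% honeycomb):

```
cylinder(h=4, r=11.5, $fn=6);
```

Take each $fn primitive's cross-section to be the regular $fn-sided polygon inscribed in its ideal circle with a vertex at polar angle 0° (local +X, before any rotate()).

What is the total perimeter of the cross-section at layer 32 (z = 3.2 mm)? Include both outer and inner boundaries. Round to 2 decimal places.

69.00 mm

At z = 3.2 mm: the r=11.5 cylinder contributes a regular 6-gon of circumradius 11.5 (perimeter = 2·6·11.500·sin(180°/6) = 69.00 mm). Overall, the cross-section is a single solid region. Total boundary length (outer) = 69.00 mm.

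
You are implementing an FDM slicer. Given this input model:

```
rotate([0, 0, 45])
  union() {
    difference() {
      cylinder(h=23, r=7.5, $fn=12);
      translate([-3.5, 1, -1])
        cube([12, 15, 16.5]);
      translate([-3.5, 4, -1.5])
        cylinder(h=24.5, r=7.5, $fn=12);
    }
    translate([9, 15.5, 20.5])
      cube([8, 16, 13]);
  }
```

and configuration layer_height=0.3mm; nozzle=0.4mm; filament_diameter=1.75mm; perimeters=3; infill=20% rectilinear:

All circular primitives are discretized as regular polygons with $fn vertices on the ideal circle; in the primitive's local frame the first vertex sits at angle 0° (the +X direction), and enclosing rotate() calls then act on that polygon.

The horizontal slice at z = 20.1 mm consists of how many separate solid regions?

At z = 20.1 mm: the r=7.5 cylinder gives a regular 12-gon of circumradius 7.5 (constant along its height); the cube at (-3.5, 1) does not reach this height (z outside [-1, 15.5]); the r=7.5 cylinder at (-3.5, 4) contributes a regular 12-gon of circumradius 7.5; Subtracting the remaining from the first: starting from the r=7.5 cylinder, the r=7.5 cylinder at (-3.5, 4) partially overlaps it — only the 92.39 mm² overlap (of its 168.75 mm²) is removed, clipping the outline — 1 connected region; the cube at (9, 15.5) does not reach this height (z outside [20.5, 33.5]); Taking the union: only that combined region is present, so the union is just that shape — 1 connected region; (whole slice rotated 45° about Z — lengths, areas and connectivity unchanged). The result has 1 disconnected region.

1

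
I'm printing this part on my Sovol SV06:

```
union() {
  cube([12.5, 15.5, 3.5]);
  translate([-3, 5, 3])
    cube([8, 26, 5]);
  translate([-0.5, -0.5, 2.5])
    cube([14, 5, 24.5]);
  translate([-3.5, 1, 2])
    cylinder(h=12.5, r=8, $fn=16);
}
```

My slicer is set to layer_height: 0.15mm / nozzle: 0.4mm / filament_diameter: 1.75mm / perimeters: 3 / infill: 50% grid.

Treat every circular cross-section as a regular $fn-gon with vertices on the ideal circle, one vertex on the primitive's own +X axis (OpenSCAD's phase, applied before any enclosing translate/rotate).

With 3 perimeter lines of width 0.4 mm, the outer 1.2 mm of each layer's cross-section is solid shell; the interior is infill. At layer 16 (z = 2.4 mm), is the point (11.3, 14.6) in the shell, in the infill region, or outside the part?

At z = 2.4 mm: the 12.5×15.5 cube contributes its full rectangle; the cube at (-3, 5) is not intersected at this z (z outside [3, 8]); the cube at (-0.5, -0.5) is not intersected at this z (z outside [2.5, 27]); the r=8 cylinder at (-3.5, 1) gives a regular 16-gon of circumradius 8 (constant along its height); Taking the union: the regions partially overlap (shared area 26.65 mm²), so overlapping operands fuse into one piece — 1 connected region. Overall, the cross-section is a single solid region. The nearest boundary edge runs (0.00, 15.50)→(12.50, 15.50); distance from the point to it = 0.90 mm. The point is inside the cross-section, 0.90 mm from the nearest boundary — within the 1.2 mm shell band (3 × 0.4).

shell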